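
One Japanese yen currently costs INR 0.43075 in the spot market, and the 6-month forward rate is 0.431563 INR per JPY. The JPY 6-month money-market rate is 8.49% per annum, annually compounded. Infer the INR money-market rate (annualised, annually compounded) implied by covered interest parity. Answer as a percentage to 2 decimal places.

8.90%

T = 6/12 years.
F/S = 0.431563/0.43075 = 1.0018874 = (growth of INR) / (growth of JPY).
The JPY side grows by (1 + 0.0849)^(6/12) = 1.0415853.
So the INR growth factor = 1.0435512.
r = 1.0435512^(12/6) − 1 = 0.088999 → 8.90%.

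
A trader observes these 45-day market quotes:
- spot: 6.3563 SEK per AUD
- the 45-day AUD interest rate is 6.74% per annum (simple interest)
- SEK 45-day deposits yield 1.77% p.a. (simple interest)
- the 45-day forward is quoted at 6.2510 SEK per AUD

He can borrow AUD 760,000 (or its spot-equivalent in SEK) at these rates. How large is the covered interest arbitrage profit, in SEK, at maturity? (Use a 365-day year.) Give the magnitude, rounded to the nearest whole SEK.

T = 45/365 years.
Keep in AUD, deliver into the forward: 760,000·1.008309589·6.2510 = SEK 4,790,236.86.
Swap to SEK now, deposit: 760,000·6.3563·1.002182192 = SEK 4,841,329.71.
The quoted forward undervalues AUD, so borrow AUD, convert to SEK at spot, deposit the SEK at 1.77%, and buy AUD forward at 6.2510 to cover the loan.
The gap between the two covered legs is SEK 51,093.

SEK 51,093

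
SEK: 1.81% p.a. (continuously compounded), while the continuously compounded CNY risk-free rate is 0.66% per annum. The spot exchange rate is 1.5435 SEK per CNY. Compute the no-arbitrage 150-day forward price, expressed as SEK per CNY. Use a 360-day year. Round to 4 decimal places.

1.5509

T = 150/360 years.
SEK growth factor: e^(0.0181×150/360) = 1.0075702.
Growth of 1 CNY over T: e^(0.0066×150/360) = 1.0027538.
So F = 1.5435 × 1.0075702 / 1.0027538 = 1.550914 (SEK/CNY).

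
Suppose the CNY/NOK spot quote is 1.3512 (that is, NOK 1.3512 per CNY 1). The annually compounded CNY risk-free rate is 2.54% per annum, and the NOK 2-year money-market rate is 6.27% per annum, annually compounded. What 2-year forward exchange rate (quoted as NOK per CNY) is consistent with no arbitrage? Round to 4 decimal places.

T = 2 years.
NOK accumulates by (1 + 0.0627)^2 = 1.1293313.
Growth of 1 CNY over T: (1 + 0.0254)^2 = 1.0514452.
So F = 1.3512 × 1.1293313 / 1.0514452 = 1.451291 (NOK/CNY).

1.4513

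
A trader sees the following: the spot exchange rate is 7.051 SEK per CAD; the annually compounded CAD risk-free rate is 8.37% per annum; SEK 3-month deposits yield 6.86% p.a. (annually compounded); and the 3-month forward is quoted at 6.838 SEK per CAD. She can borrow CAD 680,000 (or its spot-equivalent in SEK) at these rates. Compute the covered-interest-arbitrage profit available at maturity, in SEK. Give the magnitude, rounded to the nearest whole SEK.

T = 3/12 years.
Route A — deposit CAD, sell forward: 680,000 × 1.020298547 × 6.838 = SEK 4,744,225.00.
Route B — convert at spot, deposit SEK: 680,000 × 7.051 × 1.016725679 = SEK 4,874,874.28.
The quoted forward undervalues CAD, so borrow CAD, convert to SEK at spot, deposit the SEK at 6.86%, and buy CAD forward at 6.838 to cover the loan.
Arbitrage profit = |4,744,225.00 − 4,874,874.28| = SEK 130,649.

SEK 130,649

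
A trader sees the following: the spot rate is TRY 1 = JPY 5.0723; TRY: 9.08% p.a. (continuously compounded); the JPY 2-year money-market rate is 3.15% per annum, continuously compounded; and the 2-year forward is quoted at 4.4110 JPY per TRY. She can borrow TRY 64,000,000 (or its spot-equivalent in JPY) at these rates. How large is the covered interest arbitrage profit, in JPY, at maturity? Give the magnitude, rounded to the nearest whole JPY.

JPY 7,216,231

T = 2 years.
Keep in TRY, deliver into the forward: 64,000,000·1.19913444416·4.4110 = JPY 338,520,450.12.
Swap to JPY now, deposit: 64,000,000·5.0723·1.06502683923 = JPY 345,736,680.74.
The quoted forward undervalues TRY, so borrow TRY, convert to JPY at spot, deposit the JPY at 3.15%, and buy TRY forward at 4.4110 to cover the loan.
The gap between the two covered legs is JPY 7,216,231.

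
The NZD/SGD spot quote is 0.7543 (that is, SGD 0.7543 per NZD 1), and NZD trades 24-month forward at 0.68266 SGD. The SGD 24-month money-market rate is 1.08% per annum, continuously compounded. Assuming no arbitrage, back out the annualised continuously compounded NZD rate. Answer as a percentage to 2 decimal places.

T = 2 years.
F/S = 0.68266/0.7543 = 0.9050245 = (growth of SGD) / (growth of NZD).
SGD growth factor: e^(0.0108×2) = 1.021835.
Hence g_NZD = 1.1290689.
r = ln(1.1290689)/2 = 0.060697 → 6.07%.

6.07%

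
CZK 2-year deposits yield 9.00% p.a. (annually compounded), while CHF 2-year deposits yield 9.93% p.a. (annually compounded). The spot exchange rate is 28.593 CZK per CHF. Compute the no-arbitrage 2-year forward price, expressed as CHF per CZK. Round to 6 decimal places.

T = 2 years.
CZK accumulates by (1 + 0.0900)^2 = 1.188100.
CHF growth factor: (1 + 0.0993)^2 = 1.2084605.
Forward (CZK per CHF) = 28.593 × 1.188100 / 1.2084605 = 28.11126.
Invert for CHF per CZK: 1 / 28.11126 = 0.035573.

0.035573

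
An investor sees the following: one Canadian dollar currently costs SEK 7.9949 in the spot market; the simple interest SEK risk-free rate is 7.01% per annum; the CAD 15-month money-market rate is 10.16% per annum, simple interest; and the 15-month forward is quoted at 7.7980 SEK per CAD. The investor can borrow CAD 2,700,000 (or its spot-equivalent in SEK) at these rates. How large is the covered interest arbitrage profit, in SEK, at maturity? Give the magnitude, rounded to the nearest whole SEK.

SEK 250,811

T = 15/12 years.
Keep in CAD, deliver into the forward: 2,700,000·1.127000·7.7980 = SEK 23,728,534.20.
Swap to SEK now, deposit: 2,700,000·7.9949·1.087625 = SEK 23,477,723.40.
The quoted forward overvalues CAD, so borrow SEK, buy CAD at spot, deposit the CAD at 10.16%, and sell the proceeds forward at 7.7980.
Profit = 23,728,534.20 − 23,477,723.40 = SEK 250,811.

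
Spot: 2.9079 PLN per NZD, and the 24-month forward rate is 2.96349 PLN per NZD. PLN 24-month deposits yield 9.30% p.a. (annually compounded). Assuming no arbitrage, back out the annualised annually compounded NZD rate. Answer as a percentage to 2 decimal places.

8.27%

T = 2 years.
F/S = 2.96349/2.9079 = 1.0191169 = (growth of PLN) / (growth of NZD).
PLN growth factor: (1 + 0.0930)^2 = 1.194649.
Hence g_NZD = 1.1722394.
r = 1.1722394^(1/2) − 1 = 0.082700 → 8.27%.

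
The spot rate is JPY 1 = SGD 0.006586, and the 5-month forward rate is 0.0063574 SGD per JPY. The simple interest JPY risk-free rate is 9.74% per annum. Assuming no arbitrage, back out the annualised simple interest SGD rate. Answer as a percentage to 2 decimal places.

T = 5/12 years.
CIP gives F = S · g_SGD/g_JPY, so g_SGD/g_JPY = 0.0063574/0.006586 = 0.9652900.
The JPY side grows by 1 + 0.0974×5/12 = 1.0405833.
Hence g_SGD = 1.0044647.
r = (1.0044647 − 1)/(5/12) = 0.010715 → 1.07%.

1.07%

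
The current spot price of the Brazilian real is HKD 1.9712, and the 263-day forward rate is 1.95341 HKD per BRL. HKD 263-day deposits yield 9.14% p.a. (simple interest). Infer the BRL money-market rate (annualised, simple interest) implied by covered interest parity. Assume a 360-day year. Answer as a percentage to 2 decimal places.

T = 263/360 years.
F/S = 1.95341/1.9712 = 0.9909750 = (growth of HKD) / (growth of BRL).
HKD growth factor: 1 + 0.0914×263/360 = 1.0667728.
That pins the BRL growth at 1.0764881.
(1.0764881 − 1)/T = 0.104699, i.e. 10.47%.

10.47%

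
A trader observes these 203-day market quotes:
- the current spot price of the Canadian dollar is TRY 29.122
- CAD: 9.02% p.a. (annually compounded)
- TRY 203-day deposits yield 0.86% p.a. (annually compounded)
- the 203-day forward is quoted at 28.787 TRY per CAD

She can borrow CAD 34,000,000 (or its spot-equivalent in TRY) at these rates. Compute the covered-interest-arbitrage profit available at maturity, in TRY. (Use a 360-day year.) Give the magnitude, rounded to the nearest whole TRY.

T = 203/360 years.
Invest the CAD and cover forward: 34,000,000 × 1.0499033389 × 28.787 = TRY 1,027,601,292.18.
Convert at spot and invest in TRY: 34,000,000 × 29.122 × 1.00484038763 = TRY 994,940,700.13.
The quoted forward overvalues CAD, so borrow TRY, buy CAD at spot, deposit the CAD at 9.02%, and sell the proceeds forward at 28.787.
Profit = 1,027,601,292.18 − 994,940,700.13 = TRY 32,660,592.

TRY 32,660,592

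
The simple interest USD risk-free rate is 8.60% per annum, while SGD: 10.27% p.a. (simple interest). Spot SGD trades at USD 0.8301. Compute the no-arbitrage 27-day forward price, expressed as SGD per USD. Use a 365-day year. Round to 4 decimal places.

T = 27/365 years.
USD growth factor: 1 + 0.0860×27/365 = 1.0063616.
Growth of 1 SGD over T: 1 + 0.1027×27/365 = 1.007597.
CIP: F = S · (grow USD)/(grow SGD) = 0.8301 × 1.0063616/1.007597 = 0.8290822 USD per SGD.
Invert for SGD per USD: 1 / 0.8290822 = 1.2062.

1.2062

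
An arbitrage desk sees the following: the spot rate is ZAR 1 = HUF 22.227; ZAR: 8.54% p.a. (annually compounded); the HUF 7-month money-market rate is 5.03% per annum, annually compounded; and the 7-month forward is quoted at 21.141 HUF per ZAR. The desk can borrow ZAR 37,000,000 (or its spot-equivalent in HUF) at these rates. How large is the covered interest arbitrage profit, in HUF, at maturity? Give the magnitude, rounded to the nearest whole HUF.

T = 7/12 years.
Route A — deposit ZAR, sell forward: 37,000,000 × 1.04896434558 × 21.141 = HUF 820,517,743.51.
Route B — convert at spot, deposit HUF: 37,000,000 × 22.227 × 1.02904127927 = HUF 846,282,519.03.
The quoted forward undervalues ZAR, so borrow ZAR, convert to HUF at spot, deposit the HUF at 5.03%, and buy ZAR forward at 21.141 to cover the loan.
The gap between the two covered legs is HUF 25,764,776.

HUF 25,764,776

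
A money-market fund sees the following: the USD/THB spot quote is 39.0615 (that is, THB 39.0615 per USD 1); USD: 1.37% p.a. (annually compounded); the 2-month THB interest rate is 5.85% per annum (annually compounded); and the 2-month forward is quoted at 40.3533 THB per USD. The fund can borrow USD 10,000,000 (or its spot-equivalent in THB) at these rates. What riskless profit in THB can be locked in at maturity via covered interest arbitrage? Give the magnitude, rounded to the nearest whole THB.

T = 2/12 years.
Keep in USD, deliver into the forward: 10,000,000·1.00227040738·40.3533 = THB 404,449,184.30.
Swap to THB now, deposit: 10,000,000·39.0615·1.00952050298 = THB 394,333,851.27.
The quoted forward overvalues USD, so borrow THB, buy USD at spot, deposit the USD at 1.37%, and sell the proceeds forward at 40.3533.
Profit = 404,449,184.30 − 394,333,851.27 = THB 10,115,333.

THB 10,115,333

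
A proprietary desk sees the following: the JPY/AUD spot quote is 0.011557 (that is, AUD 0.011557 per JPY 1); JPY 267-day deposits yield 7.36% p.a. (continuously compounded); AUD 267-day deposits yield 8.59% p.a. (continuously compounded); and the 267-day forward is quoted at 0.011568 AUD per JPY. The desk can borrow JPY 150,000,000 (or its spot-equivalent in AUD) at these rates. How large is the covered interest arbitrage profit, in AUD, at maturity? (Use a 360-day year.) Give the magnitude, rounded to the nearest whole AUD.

AUD 15,035

T = 267/360 years.
Invest the JPY and cover forward: 150,000,000 × 1.056104001 × 0.011568 = AUD 1,832,551.66.
Convert at spot and invest in AUD: 150,000,000 × 0.011557 × 1.065782389 = AUD 1,847,587.06.
The quoted forward undervalues JPY, so borrow JPY, convert to AUD at spot, deposit the AUD at 8.59%, and buy JPY forward at 0.011568 to cover the loan.
Profit = 1,847,587.06 − 1,832,551.66 = AUD 15,035.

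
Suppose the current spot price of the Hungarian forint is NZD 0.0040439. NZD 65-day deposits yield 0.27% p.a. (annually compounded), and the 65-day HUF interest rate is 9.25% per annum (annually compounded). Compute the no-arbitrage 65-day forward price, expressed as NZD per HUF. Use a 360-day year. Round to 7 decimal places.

T = 65/360 years.
NZD growth factor: (1 + 0.0027)^(65/360) = 1.000487.
HUF growth factor: (1 + 0.0925)^(65/360) = 1.0161018.
So F = 0.0040439 × 1.000487 / 1.0161018 = 0.003981756 (NZD/HUF).

0.0039818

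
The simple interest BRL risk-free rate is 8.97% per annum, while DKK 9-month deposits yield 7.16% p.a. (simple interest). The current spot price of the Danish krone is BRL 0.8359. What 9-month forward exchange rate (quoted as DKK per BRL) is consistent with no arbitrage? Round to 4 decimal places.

1.1811

T = 9/12 years.
Growth of 1 BRL over T: 1 + 0.0897×9/12 = 1.067275.
DKK growth factor: 1 + 0.0716×9/12 = 1.053700.
So F = 0.8359 × 1.067275 / 1.053700 = 0.8466690 (BRL/DKK).
Quoted the other way: 1/0.8466690 = 1.1811 DKK per BRL.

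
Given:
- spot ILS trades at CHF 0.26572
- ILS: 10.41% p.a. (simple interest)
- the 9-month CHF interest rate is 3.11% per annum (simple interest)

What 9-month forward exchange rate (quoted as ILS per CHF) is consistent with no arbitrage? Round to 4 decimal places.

3.9647

T = 9/12 years.
CHF growth factor: 1 + 0.0311×9/12 = 1.023325.
ILS growth factor: 1 + 0.1041×9/12 = 1.078075.
CIP: F = S · (grow CHF)/(grow ILS) = 0.26572 × 1.023325/1.078075 = 0.2522254 CHF per ILS.
Invert for ILS per CHF: 1 / 0.2522254 = 3.9647.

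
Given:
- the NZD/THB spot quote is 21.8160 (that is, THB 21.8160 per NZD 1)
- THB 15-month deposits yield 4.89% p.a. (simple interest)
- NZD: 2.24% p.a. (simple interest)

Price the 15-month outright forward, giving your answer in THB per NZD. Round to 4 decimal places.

22.5190

T = 15/12 years.
THB accumulates by 1 + 0.0489×15/12 = 1.061125.
NZD accumulates by 1 + 0.0224×15/12 = 1.028000.
CIP: F = S · (grow THB)/(grow NZD) = 21.816 × 1.061125/1.028000 = 22.518972 THB per NZD.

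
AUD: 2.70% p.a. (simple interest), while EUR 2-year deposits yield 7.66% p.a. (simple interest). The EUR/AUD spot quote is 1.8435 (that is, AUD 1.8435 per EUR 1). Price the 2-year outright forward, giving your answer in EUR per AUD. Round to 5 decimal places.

T = 2 years.
AUD accumulates by 1 + 0.0270×2 = 1.054000.
EUR growth factor: 1 + 0.0766×2 = 1.153200.
So F = 1.8435 × 1.054000 / 1.153200 = 1.684919 (AUD/EUR).
Invert for EUR per AUD: 1 / 1.684919 = 0.59350.

0.59350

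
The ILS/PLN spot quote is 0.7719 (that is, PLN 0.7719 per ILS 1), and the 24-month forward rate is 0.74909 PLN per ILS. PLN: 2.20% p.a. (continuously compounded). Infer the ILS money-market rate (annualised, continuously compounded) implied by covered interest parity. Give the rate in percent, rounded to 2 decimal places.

3.70%

T = 2 years.
By CIP, F/S equals the PLN-to-ILS growth ratio: 0.74909/0.7719 = 0.9704495.
PLN growth factor: e^(0.0220×2) = 1.0449824.
That pins the ILS growth at 1.0768025.
r = ln(1.0768025)/2 = 0.036998 → 3.70%.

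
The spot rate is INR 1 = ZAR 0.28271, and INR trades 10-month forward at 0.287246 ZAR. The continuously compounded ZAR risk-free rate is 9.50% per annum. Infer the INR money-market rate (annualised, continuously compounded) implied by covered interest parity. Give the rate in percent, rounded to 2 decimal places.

7.59%

T = 10/12 years.
By CIP, F/S equals the ZAR-to-INR growth ratio: 0.287246/0.28271 = 1.0160447.
The ZAR side grows by e^(0.0950×10/12) = 1.0823847.
That pins the INR growth at 1.0652924.
Take logs: ln 1.0652924 / (10/12) = 0.075899, so 7.59%.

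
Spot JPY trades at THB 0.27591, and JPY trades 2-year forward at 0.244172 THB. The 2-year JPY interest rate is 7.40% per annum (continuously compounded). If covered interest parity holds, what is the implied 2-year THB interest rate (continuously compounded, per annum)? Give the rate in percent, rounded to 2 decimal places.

T = 2 years.
F/S = 0.244172/0.27591 = 0.8849697 = (growth of THB) / (growth of JPY).
JPY growth factor: e^(0.0740×2) = 1.1595129.
That pins the THB growth at 1.0261338.
r = ln(1.0261338)/2 = 0.012899 → 1.29%.

1.29%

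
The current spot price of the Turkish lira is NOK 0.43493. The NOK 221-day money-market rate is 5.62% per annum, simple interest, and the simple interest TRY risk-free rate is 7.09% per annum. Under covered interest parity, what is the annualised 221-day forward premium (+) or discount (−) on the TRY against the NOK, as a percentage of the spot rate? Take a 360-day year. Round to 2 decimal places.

T = 221/360 years.
F = S · g_NOK/g_TRY = 0.43493 × 1.0345006/1.0435247 = 0.43116885.
(F − S)/S ÷ T = (0.43116885 − 0.43493)/0.43493/(221/360) = -0.014087 → -1.41%.

-1.41%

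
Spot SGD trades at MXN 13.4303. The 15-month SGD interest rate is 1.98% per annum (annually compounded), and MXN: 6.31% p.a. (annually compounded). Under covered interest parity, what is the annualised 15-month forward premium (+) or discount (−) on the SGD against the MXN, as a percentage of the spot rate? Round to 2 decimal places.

+4.27%

T = 15/12 years.
F = S · g_MXN/g_SGD = 13.4303 × 1.0794876/1.024811 = 14.1468449.
Annualised premium = (F − S)/S × (1/T) = (14.1468449 − 13.4303)/13.4303 ÷ (15/12) = 4.27%.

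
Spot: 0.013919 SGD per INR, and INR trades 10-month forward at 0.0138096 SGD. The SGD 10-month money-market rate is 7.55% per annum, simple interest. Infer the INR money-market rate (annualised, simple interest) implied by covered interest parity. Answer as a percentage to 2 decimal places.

T = 10/12 years.
F/S = 0.0138096/0.013919 = 0.9921402 = (growth of SGD) / (growth of INR).
The SGD side grows by 1 + 0.0755×10/12 = 1.0629167.
Hence g_INR = 1.0713372.
(1.0713372 − 1)/T = 0.085605, i.e. 8.56%.

8.56%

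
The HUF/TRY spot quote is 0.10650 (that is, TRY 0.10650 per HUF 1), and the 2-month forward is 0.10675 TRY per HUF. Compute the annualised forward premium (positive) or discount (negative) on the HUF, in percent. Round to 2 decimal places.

+1.41%

T = 2/12 years.
HUF trades forward at +0.23474% vs spot over the period.
Annualise by dividing by T: 0.0023474 / (2/12) = 0.014084 → 1.41%.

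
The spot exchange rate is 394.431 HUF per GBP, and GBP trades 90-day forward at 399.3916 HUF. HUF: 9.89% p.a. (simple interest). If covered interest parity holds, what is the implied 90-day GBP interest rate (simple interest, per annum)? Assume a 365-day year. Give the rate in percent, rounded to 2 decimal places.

4.73%

T = 90/365 years.
F/S = 399.3916/394.431 = 1.0125766 = (growth of HUF) / (growth of GBP).
HUF growth factor: 1 + 0.0989×90/365 = 1.0243863.
That pins the GBP growth at 1.011663.
(1.011663 − 1)/T = 0.047300, i.e. 4.73%.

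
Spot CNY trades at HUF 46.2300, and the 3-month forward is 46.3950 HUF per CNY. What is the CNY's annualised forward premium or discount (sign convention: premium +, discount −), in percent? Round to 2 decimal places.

T = 3/12 years.
(F − S)/S = (46.3950 − 46.23)/46.23 = 0.0035691.
Annualise by dividing by T: 0.0035691 / (3/12) = 0.014276 → 1.43%.

+1.43%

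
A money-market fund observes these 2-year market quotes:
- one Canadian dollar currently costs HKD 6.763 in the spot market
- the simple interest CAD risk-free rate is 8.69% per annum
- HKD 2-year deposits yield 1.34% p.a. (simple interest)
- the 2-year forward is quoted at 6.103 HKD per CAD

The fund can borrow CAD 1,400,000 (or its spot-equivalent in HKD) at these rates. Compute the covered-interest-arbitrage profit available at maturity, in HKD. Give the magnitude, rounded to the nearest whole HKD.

T = 2 years.
Route A — deposit CAD, sell forward: 1,400,000 × 1.173800 × 6.103 = HKD 10,029,181.96.
Route B — convert at spot, deposit HKD: 1,400,000 × 6.763 × 1.026800 = HKD 9,721,947.76.
The quoted forward overvalues CAD, so borrow HKD, buy CAD at spot, deposit the CAD at 8.69%, and sell the proceeds forward at 6.103.
Profit = 10,029,181.96 − 9,721,947.76 = HKD 307,234.

HKD 307,234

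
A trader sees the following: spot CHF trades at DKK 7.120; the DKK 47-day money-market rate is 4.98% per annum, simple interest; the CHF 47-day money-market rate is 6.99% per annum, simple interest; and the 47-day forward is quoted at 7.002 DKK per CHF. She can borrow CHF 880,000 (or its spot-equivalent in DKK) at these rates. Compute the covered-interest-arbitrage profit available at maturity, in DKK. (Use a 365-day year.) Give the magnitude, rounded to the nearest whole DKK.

T = 47/365 years.
Keep in CHF, deliver into the forward: 880,000·1.009000822·7.002 = DKK 6,217,220.90.
Swap to DKK now, deposit: 880,000·7.120·1.006412603 = DKK 6,305,778.81.
The quoted forward undervalues CHF, so borrow CHF, convert to DKK at spot, deposit the DKK at 4.98%, and buy CHF forward at 7.002 to cover the loan.
Profit = 6,305,778.81 − 6,217,220.90 = DKK 88,558.

DKK 88,558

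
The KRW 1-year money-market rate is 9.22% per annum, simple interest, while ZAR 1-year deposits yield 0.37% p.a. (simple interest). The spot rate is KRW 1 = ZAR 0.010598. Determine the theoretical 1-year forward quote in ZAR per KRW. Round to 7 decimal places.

T = 1 year.
ZAR accumulates by 1 + 0.0037×1 = 1.003700.
KRW accumulates by 1 + 0.0922×1 = 1.092200.
CIP: F = S · (grow ZAR)/(grow KRW) = 0.010598 × 1.003700/1.092200 = 0.009739253 ZAR per KRW.

0.0097393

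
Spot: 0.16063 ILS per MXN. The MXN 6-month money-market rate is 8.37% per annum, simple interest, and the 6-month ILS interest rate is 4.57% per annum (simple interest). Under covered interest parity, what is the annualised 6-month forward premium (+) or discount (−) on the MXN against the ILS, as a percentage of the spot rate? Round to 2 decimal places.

-3.65%

T = 6/12 years.
F = S · g_ILS/g_MXN = 0.16063 × 1.022850/1.041850 = 0.15770062.
(F − S)/S ÷ T = (0.15770062 − 0.16063)/0.16063/(6/12) = -0.036474 → -3.65%.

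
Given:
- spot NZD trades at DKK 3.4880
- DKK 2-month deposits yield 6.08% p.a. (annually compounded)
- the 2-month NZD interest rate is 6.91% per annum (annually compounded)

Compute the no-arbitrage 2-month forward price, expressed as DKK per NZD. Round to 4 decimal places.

3.4835

T = 2/12 years.
Growth of 1 DKK over T: (1 + 0.0608)^(2/12) = 1.0098858.
NZD growth factor: (1 + 0.0691)^(2/12) = 1.0111984.
Forward (DKK per NZD) = 3.488 × 1.0098858 / 1.0111984 = 3.483472.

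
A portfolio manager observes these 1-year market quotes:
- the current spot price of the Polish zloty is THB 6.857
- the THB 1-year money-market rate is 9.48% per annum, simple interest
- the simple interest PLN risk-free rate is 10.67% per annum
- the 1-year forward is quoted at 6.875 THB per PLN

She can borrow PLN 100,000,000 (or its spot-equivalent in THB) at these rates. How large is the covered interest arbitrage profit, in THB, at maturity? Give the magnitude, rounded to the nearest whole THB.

THB 10,151,890

T = 1 year.
Route A — deposit PLN, sell forward: 100,000,000 × 1.106700 × 6.875 = THB 760,856,250.00.
Route B — convert at spot, deposit THB: 100,000,000 × 6.857 × 1.094800 = THB 750,704,360.00.
The quoted forward overvalues PLN, so borrow THB, buy PLN at spot, deposit the PLN at 10.67%, and sell the proceeds forward at 6.875.
The gap between the two covered legs is THB 10,151,890.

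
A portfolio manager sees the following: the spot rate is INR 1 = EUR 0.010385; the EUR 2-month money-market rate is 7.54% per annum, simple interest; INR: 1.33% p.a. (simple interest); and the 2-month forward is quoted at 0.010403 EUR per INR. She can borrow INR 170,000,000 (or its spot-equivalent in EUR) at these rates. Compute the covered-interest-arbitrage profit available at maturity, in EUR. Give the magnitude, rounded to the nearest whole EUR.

T = 2/12 years.
Route A — deposit INR, sell forward: 170,000,000 × 1.002216667 × 0.010403 = EUR 1,772,430.20.
Route B — convert at spot, deposit EUR: 170,000,000 × 0.010385 × 1.012566667 = EUR 1,787,635.82.
The quoted forward undervalues INR, so borrow INR, convert to EUR at spot, deposit the EUR at 7.54%, and buy INR forward at 0.010403 to cover the loan.
Profit = 1,787,635.82 − 1,772,430.20 = EUR 15,206.

EUR 15,206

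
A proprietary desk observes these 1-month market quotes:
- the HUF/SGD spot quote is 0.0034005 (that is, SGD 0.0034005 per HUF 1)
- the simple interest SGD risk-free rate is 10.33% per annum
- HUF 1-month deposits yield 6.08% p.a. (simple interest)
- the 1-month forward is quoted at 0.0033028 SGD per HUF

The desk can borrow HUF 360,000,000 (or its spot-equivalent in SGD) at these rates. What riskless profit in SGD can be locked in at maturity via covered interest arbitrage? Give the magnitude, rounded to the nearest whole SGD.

SGD 39,686

T = 1/12 years.
Route A — deposit HUF, sell forward: 360,000,000 × 1.005066667 × 0.0033028 = SGD 1,195,032.31.
Route B — convert at spot, deposit SGD: 360,000,000 × 0.0034005 × 1.008608333 = SGD 1,234,718.15.
The quoted forward undervalues HUF, so borrow HUF, convert to SGD at spot, deposit the SGD at 10.33%, and buy HUF forward at 0.0033028 to cover the loan.
Profit = 1,234,718.15 − 1,195,032.31 = SGD 39,686.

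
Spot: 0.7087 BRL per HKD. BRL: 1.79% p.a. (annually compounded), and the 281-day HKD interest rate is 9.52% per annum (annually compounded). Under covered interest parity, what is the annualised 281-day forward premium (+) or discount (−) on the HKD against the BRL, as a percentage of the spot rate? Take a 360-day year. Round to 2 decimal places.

-7.11%

T = 281/360 years.
No-arbitrage forward: 0.7087 × 1.0139447 / 1.0735612 = 0.6693448 BRL/HKD.
(F − S)/S ÷ T = (0.6693448 − 0.7087)/0.7087/(281/360) = -0.071144 → -7.11%.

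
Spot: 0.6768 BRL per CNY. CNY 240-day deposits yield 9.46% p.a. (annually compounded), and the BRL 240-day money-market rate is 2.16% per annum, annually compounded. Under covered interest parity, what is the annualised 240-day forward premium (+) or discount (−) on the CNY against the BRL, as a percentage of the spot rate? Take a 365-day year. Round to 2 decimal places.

-6.75%

T = 240/365 years.
CIP forward (BRL per CNY) = 0.6768 × 1.0141507/1.0612356 = 0.6467717.
(F − S)/S ÷ T = (0.6467717 − 0.6768)/0.6768/(240/365) = -0.067476 → -6.75%.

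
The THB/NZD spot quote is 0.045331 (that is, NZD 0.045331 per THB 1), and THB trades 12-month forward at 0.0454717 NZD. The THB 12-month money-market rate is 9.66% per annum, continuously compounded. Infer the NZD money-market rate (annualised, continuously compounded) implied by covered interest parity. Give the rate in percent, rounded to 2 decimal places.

T = 1 year.
F/S = 0.0454717/0.045331 = 1.0031038 = (growth of NZD) / (growth of THB).
THB growth factor: e^(0.0966×1) = 1.1014197.
So the NZD growth factor = 1.1048383.
r = ln(1.1048383)/1 = 0.099699 → 9.97%.

9.97%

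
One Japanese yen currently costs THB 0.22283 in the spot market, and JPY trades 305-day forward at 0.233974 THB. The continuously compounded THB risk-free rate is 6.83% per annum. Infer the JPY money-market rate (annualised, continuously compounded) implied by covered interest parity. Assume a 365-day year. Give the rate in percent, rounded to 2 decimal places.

0.99%

T = 305/365 years.
CIP gives F = S · g_THB/g_JPY, so g_THB/g_JPY = 0.233974/0.22283 = 1.0500112.
THB growth factor: e^(0.0683×305/365) = 1.0587327.
So the JPY growth factor = 1.0083061.
Take logs: ln 1.0083061 / (305/365) = 0.009899, so 0.99%.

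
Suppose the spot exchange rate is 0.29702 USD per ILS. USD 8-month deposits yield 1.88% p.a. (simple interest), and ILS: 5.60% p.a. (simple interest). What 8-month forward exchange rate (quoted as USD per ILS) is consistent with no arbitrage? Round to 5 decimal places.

0.28992

T = 8/12 years.
USD growth factor: 1 + 0.0188×8/12 = 1.0125333.
ILS accumulates by 1 + 0.0560×8/12 = 1.0373333.
So F = 0.29702 × 1.0125333 / 1.0373333 = 0.2899190 (USD/ILS).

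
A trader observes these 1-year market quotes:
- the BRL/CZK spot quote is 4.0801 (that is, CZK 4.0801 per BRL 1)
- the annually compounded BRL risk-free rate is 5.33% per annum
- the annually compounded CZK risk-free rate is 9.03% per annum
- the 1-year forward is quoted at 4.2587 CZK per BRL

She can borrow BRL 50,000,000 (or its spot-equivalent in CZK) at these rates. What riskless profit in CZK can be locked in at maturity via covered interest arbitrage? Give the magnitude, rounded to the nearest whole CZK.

CZK 1,857,784

T = 1 year.
Route A — deposit BRL, sell forward: 50,000,000 × 1.053300 × 4.2587 = CZK 224,284,435.50.
Route B — convert at spot, deposit CZK: 50,000,000 × 4.0801 × 1.090300 = CZK 222,426,651.50.
The quoted forward overvalues BRL, so borrow CZK, buy BRL at spot, deposit the BRL at 5.33%, and sell the proceeds forward at 4.2587.
Profit = 224,284,435.50 − 222,426,651.50 = CZK 1,857,784.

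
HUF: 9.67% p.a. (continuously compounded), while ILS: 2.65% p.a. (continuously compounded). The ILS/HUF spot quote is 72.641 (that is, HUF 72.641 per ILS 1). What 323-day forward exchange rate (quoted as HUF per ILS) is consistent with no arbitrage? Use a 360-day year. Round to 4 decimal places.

77.3635

T = 323/360 years.
HUF growth factor: e^(0.0967×323/360) = 1.09063641.
Growth of 1 ILS over T: e^(0.0265×323/360) = 1.0240613.
So F = 72.641 × 1.09063641 / 1.0240613 = 77.363454 (HUF/ILS).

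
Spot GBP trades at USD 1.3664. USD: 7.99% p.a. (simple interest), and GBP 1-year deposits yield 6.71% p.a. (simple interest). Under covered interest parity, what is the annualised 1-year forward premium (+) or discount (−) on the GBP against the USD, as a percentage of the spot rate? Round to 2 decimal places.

T = 1 year.
F = S · g_USD/g_GBP = 1.3664 × 1.079900/1.067100 = 1.3827901.
Annualised premium = (F − S)/S × (1/T) = (1.3827901 − 1.3664)/1.3664 ÷ 1 = 1.20%.

+1.20%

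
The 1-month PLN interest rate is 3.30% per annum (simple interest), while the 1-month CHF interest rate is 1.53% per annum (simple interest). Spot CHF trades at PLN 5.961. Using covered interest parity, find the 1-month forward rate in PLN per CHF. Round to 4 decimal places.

5.9698

T = 1/12 years.
PLN accumulates by 1 + 0.0330×1/12 = 1.002750.
Growth of 1 CHF over T: 1 + 0.0153×1/12 = 1.001275.
Forward (PLN per CHF) = 5.961 × 1.002750 / 1.001275 = 5.969781.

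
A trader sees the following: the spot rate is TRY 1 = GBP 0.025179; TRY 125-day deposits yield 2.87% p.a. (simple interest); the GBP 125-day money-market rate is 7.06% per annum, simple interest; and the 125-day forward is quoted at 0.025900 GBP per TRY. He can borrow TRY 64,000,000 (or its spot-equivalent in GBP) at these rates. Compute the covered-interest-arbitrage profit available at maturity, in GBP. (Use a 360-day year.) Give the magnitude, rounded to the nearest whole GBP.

T = 125/360 years.
Keep in TRY, deliver into the forward: 64,000,000·1.009965278·0.025900 = GBP 1,674,118.44.
Swap to GBP now, deposit: 64,000,000·0.025179·1.024513889 = GBP 1,650,959.05.
The quoted forward overvalues TRY, so borrow GBP, buy TRY at spot, deposit the TRY at 2.87%, and sell the proceeds forward at 0.025900.
The gap between the two covered legs is GBP 23,159.

GBP 23,159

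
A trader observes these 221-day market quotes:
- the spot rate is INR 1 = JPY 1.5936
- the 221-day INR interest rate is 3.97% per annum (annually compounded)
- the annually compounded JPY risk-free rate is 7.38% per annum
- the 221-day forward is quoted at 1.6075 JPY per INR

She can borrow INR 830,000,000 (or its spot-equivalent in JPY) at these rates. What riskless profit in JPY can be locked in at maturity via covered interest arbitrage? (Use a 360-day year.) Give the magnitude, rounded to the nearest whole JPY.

T = 221/360 years.
Keep in INR, deliver into the forward: 830,000,000·1.024187946357·1.6075 = JPY 1,366,497,162.73.
Swap to JPY now, deposit: 830,000,000·1.5936·1.044680603904 = JPY 1,381,786,498.62.
The quoted forward undervalues INR, so borrow INR, convert to JPY at spot, deposit the JPY at 7.38%, and buy INR forward at 1.6075 to cover the loan.
Arbitrage profit = |1,366,497,162.73 − 1,381,786,498.62| = JPY 15,289,336.

JPY 15,289,336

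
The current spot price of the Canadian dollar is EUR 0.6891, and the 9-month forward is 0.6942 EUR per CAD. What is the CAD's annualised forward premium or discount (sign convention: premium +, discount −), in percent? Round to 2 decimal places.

+0.99%

T = 9/12 years.
(F − S)/S = (0.6942 − 0.6891)/0.6891 = 0.0074010.
Per annum: 0.0074010 / (9/12) = 0.009868 = 0.99%.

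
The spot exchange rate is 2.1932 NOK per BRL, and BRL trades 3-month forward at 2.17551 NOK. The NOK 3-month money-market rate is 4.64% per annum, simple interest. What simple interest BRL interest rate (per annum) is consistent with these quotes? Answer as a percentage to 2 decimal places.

7.93%

T = 3/12 years.
CIP gives F = S · g_NOK/g_BRL, so g_NOK/g_BRL = 2.17551/2.1932 = 0.9919342.
The NOK side grows by 1 + 0.0464×3/12 = 1.011600.
So the BRL growth factor = 1.0198257.
(1.0198257 − 1)/T = 0.079303, i.e. 7.93%.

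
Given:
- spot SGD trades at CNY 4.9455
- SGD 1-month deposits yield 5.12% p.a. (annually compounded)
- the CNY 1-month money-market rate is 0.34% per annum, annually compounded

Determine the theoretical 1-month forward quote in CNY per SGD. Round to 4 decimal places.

T = 1/12 years.
CNY growth factor: (1 + 0.0034)^(1/12) = 1.0002829.
SGD growth factor: (1 + 0.0512)^(1/12) = 1.0041697.
Forward (CNY per SGD) = 4.9455 × 1.0002829 / 1.0041697 = 4.926358.

4.9264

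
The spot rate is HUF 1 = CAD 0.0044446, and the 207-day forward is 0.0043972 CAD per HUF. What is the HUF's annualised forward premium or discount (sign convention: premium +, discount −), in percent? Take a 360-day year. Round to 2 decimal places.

T = 207/360 years.
HUF trades forward at -1.06646% vs spot over the period.
×(1/T) gives -1.85% p.a.

-1.85%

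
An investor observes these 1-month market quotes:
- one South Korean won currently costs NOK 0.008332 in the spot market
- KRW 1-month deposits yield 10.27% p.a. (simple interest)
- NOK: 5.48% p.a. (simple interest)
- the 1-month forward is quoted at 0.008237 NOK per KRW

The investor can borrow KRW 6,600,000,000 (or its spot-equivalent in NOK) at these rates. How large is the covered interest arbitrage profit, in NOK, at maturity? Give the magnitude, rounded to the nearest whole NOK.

NOK 412,860

T = 1/12 years.
Invest the KRW and cover forward: 6,600,000,000 × 1.0085583333 × 0.008237 = NOK 54,829,466.94.
Convert at spot and invest in NOK: 6,600,000,000 × 0.008332 × 1.0045666667 = NOK 55,242,326.48.
The quoted forward undervalues KRW, so borrow KRW, convert to NOK at spot, deposit the NOK at 5.48%, and buy KRW forward at 0.008237 to cover the loan.
Arbitrage profit = |54,829,466.94 − 55,242,326.48| = NOK 412,860.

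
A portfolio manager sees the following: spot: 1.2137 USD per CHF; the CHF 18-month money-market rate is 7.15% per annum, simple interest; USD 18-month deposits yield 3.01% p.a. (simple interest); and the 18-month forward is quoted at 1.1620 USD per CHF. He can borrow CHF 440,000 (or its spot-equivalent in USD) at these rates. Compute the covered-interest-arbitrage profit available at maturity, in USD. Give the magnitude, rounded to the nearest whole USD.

USD 7,975

T = 18/12 years.
Route A — deposit CHF, sell forward: 440,000 × 1.107250 × 1.1620 = USD 566,114.78.
Route B — convert at spot, deposit USD: 440,000 × 1.2137 × 1.045150 = USD 558,139.36.
The quoted forward overvalues CHF, so borrow USD, buy CHF at spot, deposit the CHF at 7.15%, and sell the proceeds forward at 1.1620.
Profit = 566,114.78 − 558,139.36 = USD 7,975.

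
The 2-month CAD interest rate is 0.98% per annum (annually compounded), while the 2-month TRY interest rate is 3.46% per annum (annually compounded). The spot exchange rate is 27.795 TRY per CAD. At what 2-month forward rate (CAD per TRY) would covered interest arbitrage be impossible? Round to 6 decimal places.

T = 2/12 years.
TRY accumulates by (1 + 0.0346)^(2/12) = 1.0056852.
CAD growth factor: (1 + 0.0098)^(2/12) = 1.0016267.
So F = 27.795 × 1.0056852 / 1.0016267 = 27.90762 (TRY/CAD).
Quoted the other way: 1/27.90762 = 0.035833 CAD per TRY.

0.035833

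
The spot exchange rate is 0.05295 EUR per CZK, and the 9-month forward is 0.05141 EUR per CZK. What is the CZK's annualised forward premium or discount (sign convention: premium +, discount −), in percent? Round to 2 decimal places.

-3.88%

T = 9/12 years.
CZK trades forward at -2.90840% vs spot over the period.
Annualise by dividing by T: -0.0290840 / (9/12) = -0.038779 → -3.88%.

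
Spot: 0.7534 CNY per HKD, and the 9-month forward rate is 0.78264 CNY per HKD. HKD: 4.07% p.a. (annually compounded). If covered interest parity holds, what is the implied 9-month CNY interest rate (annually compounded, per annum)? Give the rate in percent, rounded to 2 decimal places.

T = 9/12 years.
F/S = 0.78264/0.7534 = 1.0388107 = (growth of CNY) / (growth of HKD).
HKD growth factor: (1 + 0.0407)^(9/12) = 1.0303723.
So the CNY growth factor = 1.0703618.
Annualise: 1.0703618^(12/9) − 1 = 0.094899 = 9.49%.

9.49%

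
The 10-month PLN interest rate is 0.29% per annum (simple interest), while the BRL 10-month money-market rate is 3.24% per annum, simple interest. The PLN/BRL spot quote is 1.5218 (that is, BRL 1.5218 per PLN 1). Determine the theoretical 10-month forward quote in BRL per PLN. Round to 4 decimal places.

1.5591

T = 10/12 years.
Growth of 1 BRL over T: 1 + 0.0324×10/12 = 1.027000.
PLN accumulates by 1 + 0.0029×10/12 = 1.0024167.
CIP: F = S · (grow BRL)/(grow PLN) = 1.5218 × 1.027000/1.0024167 = 1.559121 BRL per PLN.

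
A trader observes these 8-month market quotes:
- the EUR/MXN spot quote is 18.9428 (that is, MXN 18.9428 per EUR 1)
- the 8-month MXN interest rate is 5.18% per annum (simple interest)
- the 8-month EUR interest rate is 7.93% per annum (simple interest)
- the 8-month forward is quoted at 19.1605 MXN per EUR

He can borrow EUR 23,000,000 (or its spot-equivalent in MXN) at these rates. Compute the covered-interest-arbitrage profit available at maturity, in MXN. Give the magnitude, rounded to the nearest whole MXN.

T = 8/12 years.
Invest the EUR and cover forward: 23,000,000 × 1.05286666667 × 19.1605 = MXN 463,989,390.63.
Convert at spot and invest in MXN: 23,000,000 × 18.9428 × 1.03453333333 = MXN 450,730,034.61.
The quoted forward overvalues EUR, so borrow MXN, buy EUR at spot, deposit the EUR at 7.93%, and sell the proceeds forward at 19.1605.
Arbitrage profit = |463,989,390.63 − 450,730,034.61| = MXN 13,259,356.

MXN 13,259,356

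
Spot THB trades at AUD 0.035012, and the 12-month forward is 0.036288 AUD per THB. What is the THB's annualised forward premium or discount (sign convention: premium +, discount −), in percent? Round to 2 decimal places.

+3.64%

T = 1 year.
(F − S)/S = (0.036288 − 0.035012)/0.035012 = 0.0364446.
Annualise by dividing by T: 0.0364446 / 1 = 0.036445 → 3.64%.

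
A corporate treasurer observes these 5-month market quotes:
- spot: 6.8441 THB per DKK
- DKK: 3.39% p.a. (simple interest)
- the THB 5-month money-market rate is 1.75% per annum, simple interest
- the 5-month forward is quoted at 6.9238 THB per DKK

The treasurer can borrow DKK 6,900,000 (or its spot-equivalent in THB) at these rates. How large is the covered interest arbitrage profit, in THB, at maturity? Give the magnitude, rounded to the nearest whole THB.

THB 880,397

T = 5/12 years.
Keep in DKK, deliver into the forward: 6,900,000·1.014125·6.9238 = THB 48,449,030.86.
Swap to THB now, deposit: 6,900,000·6.8441·1.0072916667 = THB 47,568,633.78.
The quoted forward overvalues DKK, so borrow THB, buy DKK at spot, deposit the DKK at 3.39%, and sell the proceeds forward at 6.9238.
Arbitrage profit = |48,449,030.86 − 47,568,633.78| = THB 880,397.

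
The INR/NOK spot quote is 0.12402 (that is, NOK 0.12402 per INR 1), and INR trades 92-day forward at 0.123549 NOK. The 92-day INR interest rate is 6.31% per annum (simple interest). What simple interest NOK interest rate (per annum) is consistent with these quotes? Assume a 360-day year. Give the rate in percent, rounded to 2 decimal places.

4.80%

T = 92/360 years.
By CIP, F/S equals the NOK-to-INR growth ratio: 0.123549/0.12402 = 0.9962022.
The INR side grows by 1 + 0.0631×92/360 = 1.0161256.
Hence g_NOK = 1.0122666.
r = (1.0122666 − 1)/(92/360) = 0.048000 → 4.80%.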